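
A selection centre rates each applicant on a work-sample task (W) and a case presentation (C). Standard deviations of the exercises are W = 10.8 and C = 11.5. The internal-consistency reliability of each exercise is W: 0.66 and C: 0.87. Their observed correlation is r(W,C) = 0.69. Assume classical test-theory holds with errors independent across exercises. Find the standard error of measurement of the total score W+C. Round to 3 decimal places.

Var(total) = 248.89 + 171.396 = 420.286.
True-score variance = 192.04 + 171.396 = 363.436, so reliability = 0.8647.
Error variance = 420.286 − 363.436 = 56.8501; SEM = √56.8501 = 7.540.

7.540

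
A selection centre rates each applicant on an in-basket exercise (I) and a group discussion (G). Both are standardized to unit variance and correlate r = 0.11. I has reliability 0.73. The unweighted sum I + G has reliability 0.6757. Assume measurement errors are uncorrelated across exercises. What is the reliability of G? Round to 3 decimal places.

Var(I+G) = 2 + 2·0.11 = 2.220.
True-score variance = ρ_I + ρ_G + 2·0.11, so 0.6757 = (0.73 + ρ_G + 0.22) / 2.220.
ρ_G = 0.6757·2.220 − 0.73 − 0.22 = 0.550.

0.550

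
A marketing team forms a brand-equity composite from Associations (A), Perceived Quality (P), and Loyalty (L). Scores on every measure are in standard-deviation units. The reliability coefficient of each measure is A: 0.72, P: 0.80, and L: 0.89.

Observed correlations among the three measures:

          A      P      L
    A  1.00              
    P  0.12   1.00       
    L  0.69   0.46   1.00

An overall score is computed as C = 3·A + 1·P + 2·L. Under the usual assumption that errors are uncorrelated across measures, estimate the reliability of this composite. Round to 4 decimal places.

Var(C) = 3² + 1 + 2² + 2·[3·0.12 + 6·0.69 + 2·0.46] = 14 + 10.84 = 24.84.
Because errors are independent across components, Cov(Tᵢ,Tⱼ) = Cov(Xᵢ,Xⱼ); the off-diagonal part of the true-score variance is the same as above.
True-score variance = [3²·0.72 + 0.80 + 2²·0.89] + 10.84 = 10.84 + 10.84 = 21.68.
Reliability = 21.68 / 24.84 = 0.8728.

0.8728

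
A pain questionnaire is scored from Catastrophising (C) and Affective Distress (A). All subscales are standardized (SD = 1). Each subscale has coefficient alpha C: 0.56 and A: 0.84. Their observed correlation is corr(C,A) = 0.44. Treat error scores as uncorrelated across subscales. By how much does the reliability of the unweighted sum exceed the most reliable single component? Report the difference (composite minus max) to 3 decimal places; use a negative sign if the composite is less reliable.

-0.048

Var(sum) = 2 + 0.88 = 2.88; true-score variance = 1.4 + 0.88 = 2.28; composite reliability = 0.7917.
Max component reliability = 0.8400.
Difference = 0.7917 − 0.8400 = -0.048.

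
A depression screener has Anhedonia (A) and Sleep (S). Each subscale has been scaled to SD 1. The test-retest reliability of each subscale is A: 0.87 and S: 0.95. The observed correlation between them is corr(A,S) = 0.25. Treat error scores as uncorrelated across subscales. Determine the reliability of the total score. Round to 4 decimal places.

0.9280

Var(A+S) = 2 + 2·[0.25] = 2 + 0.5 = 2.5.
With uncorrelated errors the cross-covariances are all true-score covariance, so they carry over unchanged; only the diagonal terms shrink to ρᵢσᵢ².
True-score variance = [0.87 + 0.95] + 0.5 = 1.82 + 0.5 = 2.32.
Reliability = 2.32 / 2.5 = 0.9280.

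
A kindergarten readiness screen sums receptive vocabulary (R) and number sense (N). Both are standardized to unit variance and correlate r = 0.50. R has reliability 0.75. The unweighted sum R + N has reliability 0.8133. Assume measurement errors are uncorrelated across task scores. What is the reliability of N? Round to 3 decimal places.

0.690

Var(R+N) = 2 + 2·0.50 = 3.000.
True-score variance = ρ_R + ρ_N + 2·0.50, so 0.8133 = (0.75 + ρ_N + 1.00) / 3.000.
ρ_N = 0.8133·3.000 − 0.75 − 1.00 = 0.690.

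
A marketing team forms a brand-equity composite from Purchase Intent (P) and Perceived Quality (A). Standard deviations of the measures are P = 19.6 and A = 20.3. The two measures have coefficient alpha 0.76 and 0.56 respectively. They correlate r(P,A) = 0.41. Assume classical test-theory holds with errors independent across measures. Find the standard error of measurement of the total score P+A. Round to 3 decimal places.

Var(total) = 796.25 + 326.262 = 1122.51.
True-score variance = 522.732 + 326.262 = 848.994, so reliability = 0.7563.
Error variance = 1122.51 − 848.994 = 273.518; SEM = √273.518 = 16.538.

16.538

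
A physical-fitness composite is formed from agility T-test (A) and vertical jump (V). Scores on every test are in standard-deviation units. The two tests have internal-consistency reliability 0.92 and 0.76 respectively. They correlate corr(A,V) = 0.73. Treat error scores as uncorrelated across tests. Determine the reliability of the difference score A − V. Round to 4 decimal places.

Var(A−V) = 1 + 1 − 2·0.73 = 2 − 1.46 = 0.54.
With uncorrelated errors the cross-covariances are all true-score covariance, so they carry over unchanged; only the diagonal terms shrink to ρᵢσᵢ².
True-score variance = [0.92 + 0.76] − 1.46 = 1.68 − 1.46 = 0.22.
Reliability = 0.22 / 0.54 = 0.4074.

0.4074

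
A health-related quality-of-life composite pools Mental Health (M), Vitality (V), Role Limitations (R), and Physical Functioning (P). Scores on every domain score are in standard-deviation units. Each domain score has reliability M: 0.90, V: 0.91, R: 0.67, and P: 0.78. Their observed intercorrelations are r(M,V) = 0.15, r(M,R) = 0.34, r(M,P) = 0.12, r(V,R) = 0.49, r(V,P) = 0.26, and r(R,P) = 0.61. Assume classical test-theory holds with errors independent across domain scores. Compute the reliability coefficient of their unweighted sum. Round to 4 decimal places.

Var(M+V+R+P) = 4 + 2·[0.15 + 0.34 + 0.12 + 0.49 + 0.26 + 0.61] = 4 + 3.94 = 7.94.
Because errors are independent across components, Cov(Tᵢ,Tⱼ) = Cov(Xᵢ,Xⱼ); the off-diagonal part of the true-score variance is the same as above.
True-score variance = [0.90 + 0.91 + 0.67 + 0.78] + 3.94 = 3.26 + 3.94 = 7.2.
Reliability = 7.2 / 7.94 = 0.9068.

0.9068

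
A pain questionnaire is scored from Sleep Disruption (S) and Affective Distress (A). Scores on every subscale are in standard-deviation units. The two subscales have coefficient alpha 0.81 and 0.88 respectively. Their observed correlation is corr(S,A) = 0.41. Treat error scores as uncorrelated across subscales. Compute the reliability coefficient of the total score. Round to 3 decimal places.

0.890

Var(S+A) = 2 + 2·[0.41] = 2 + 0.82 = 2.82.
Because errors are independent across components, Cov(Tᵢ,Tⱼ) = Cov(Xᵢ,Xⱼ); the off-diagonal part of the true-score variance is the same as above.
True-score variance = [0.81 + 0.88] + 0.82 = 1.69 + 0.82 = 2.51.
Reliability = 2.51 / 2.82 = 0.890.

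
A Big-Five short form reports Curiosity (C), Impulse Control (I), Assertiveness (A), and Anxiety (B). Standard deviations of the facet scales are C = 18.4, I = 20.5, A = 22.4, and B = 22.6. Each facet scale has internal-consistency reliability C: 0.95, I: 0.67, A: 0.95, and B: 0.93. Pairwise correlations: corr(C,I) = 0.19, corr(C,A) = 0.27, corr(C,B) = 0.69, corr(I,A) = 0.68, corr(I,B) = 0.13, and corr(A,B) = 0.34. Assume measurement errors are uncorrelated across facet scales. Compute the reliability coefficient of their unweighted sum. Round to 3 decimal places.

0.943

Var(C+I+A+B) = 18.4² + 20.5² + 22.4² + 22.6² + 2·[18.4·20.5·0.19 + 18.4·22.4·0.27 + 18.4·22.6·0.69 + 20.5·22.4·0.68 + 20.5·22.6·0.13 + 22.4·22.6·0.34] = 1771.33 + 2028.97 = 3800.3.
Because errors are independent across components, Cov(Tᵢ,Tⱼ) = Cov(Xᵢ,Xⱼ); the off-diagonal part of the true-score variance is the same as above.
True-score variance = [18.4²·0.95 + 20.5²·0.67 + 22.4²·0.95 + 22.6²·0.93] + 2028.97 = 1554.88 + 2028.97 = 3583.85.
Reliability = 3583.85 / 3800.3 = 0.943.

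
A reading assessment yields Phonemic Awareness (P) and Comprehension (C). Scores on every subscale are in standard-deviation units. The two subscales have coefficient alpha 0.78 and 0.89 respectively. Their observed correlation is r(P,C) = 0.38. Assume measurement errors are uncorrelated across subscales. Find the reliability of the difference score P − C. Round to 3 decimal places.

Var(P−C) = 1 + 1 − 2·0.38 = 2 − 0.76 = 1.24.
Because errors are independent across components, Cov(Tᵢ,Tⱼ) = Cov(Xᵢ,Xⱼ); the off-diagonal part of the true-score variance is the same as above.
True-score variance = [0.78 + 0.89] − 0.76 = 1.67 − 0.76 = 0.91.
Reliability = 0.91 / 1.24 = 0.734.

0.734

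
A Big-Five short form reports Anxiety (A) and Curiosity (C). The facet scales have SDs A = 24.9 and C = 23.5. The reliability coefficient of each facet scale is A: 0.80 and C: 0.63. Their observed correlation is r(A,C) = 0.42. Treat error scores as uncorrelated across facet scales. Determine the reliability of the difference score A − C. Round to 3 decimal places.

Var(A−C) = 24.9² + 23.5² − 2·24.9·23.5·0.42 = 1172.26 − 491.526 = 680.734.
Because errors are independent across components, Cov(Tᵢ,Tⱼ) = Cov(Xᵢ,Xⱼ); the off-diagonal part of the true-score variance is the same as above.
True-score variance = [24.9²·0.80 + 23.5²·0.63] − 491.526 = 843.925 − 491.526 = 352.399.
Reliability = 352.399 / 680.734 = 0.518.

0.518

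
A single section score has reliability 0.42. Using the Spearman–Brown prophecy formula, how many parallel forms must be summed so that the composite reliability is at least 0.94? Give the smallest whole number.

22

k ≥ ρ*(1−ρ₁)/(ρ₁(1−ρ*)) = 0.94·0.58 / (0.42·0.06) = 21.635.
Smallest integer k = 22.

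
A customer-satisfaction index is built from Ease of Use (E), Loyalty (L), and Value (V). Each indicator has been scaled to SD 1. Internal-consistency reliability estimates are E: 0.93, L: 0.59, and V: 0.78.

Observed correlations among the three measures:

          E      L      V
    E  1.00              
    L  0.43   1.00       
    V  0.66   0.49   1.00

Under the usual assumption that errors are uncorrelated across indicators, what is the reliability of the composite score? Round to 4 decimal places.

0.8864

Var(E+L+V) = 3 + 2·[0.43 + 0.66 + 0.49] = 3 + 3.16 = 6.16.
With uncorrelated errors the cross-covariances are all true-score covariance, so they carry over unchanged; only the diagonal terms shrink to ρᵢσᵢ².
True-score variance = [0.93 + 0.59 + 0.78] + 3.16 = 2.3 + 3.16 = 5.46.
Reliability = 5.46 / 6.16 = 0.8864.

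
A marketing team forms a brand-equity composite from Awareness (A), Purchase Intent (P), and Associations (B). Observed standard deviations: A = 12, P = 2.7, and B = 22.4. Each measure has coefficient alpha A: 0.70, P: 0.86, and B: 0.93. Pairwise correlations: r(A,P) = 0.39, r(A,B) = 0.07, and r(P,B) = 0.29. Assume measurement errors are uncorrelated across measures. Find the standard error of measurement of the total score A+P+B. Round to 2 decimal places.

8.91

Var(total) = 653.05 + 97.9824 = 751.032.
True-score variance = 573.706 + 97.9824 = 671.689, so reliability = 0.8944.
Error variance = 751.032 − 671.689 = 79.3438; SEM = √79.3438 = 8.91.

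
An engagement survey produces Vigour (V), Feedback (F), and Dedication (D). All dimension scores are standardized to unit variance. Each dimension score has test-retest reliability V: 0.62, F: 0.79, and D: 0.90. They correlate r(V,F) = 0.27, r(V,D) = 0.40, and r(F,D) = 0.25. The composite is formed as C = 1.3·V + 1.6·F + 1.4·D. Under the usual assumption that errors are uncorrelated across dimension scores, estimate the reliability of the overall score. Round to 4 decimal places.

0.8612

Var(C) = 1.3² + 1.6² + 1.4² + 2·[2.08·0.27 + 1.82·0.40 + 2.24·0.25] = 6.21 + 3.6992 = 9.9092.
With uncorrelated errors the cross-covariances are all true-score covariance, so they carry over unchanged; only the diagonal terms shrink to ρᵢσᵢ².
True-score variance = [1.3²·0.62 + 1.6²·0.79 + 1.4²·0.90] + 3.6992 = 4.8342 + 3.6992 = 8.5334.
Reliability = 8.5334 / 9.9092 = 0.8612.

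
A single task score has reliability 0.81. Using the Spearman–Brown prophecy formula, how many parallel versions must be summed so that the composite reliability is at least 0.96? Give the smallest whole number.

6

k ≥ ρ*(1−ρ₁)/(ρ₁(1−ρ*)) = 0.96·0.19 / (0.81·0.04) = 5.630.
Smallest integer k = 6.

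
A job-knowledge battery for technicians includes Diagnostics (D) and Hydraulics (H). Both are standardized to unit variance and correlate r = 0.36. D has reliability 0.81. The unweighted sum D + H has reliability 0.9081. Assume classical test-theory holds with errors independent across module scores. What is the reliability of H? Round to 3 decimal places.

Var(D+H) = 2 + 2·0.36 = 2.720.
True-score variance = ρ_D + ρ_H + 2·0.36, so 0.9081 = (0.81 + ρ_H + 0.72) / 2.720.
ρ_H = 0.9081·2.720 − 0.81 − 0.72 = 0.940.

0.940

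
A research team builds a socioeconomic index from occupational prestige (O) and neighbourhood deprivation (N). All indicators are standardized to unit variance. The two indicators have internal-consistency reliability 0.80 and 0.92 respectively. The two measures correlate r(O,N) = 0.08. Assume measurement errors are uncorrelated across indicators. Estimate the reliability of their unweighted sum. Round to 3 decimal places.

0.870

Var(O+N) = 2 + 2·[0.08] = 2 + 0.16 = 2.16.
Under uncorrelated errors the observed covariances equal the true-score covariances, so only the own-variance terms attenuate.
True-score variance = [0.80 + 0.92] + 0.16 = 1.72 + 0.16 = 1.88.
Reliability = 1.88 / 2.16 = 0.870.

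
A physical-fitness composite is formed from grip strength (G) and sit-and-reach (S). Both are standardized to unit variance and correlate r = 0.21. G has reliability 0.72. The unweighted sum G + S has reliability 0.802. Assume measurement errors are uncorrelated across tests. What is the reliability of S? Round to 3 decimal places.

0.801

Var(G+S) = 2 + 2·0.21 = 2.420.
True-score variance = ρ_G + ρ_S + 2·0.21, so 0.802 = (0.72 + ρ_S + 0.42) / 2.420.
ρ_S = 0.802·2.420 − 0.72 − 0.42 = 0.801.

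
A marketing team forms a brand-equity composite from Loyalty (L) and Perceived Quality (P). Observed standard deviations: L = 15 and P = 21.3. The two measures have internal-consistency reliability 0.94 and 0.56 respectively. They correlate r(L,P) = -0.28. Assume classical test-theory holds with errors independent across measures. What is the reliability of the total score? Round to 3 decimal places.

0.574

Var(L+P) = 15² + 21.3² + 2·[15·21.3·(-0.28)] = 678.69 − 178.92 = 499.77.
With uncorrelated errors the cross-covariances are all true-score covariance, so they carry over unchanged; only the diagonal terms shrink to ρᵢσᵢ².
True-score variance = [15²·0.94 + 21.3²·0.56] − 178.92 = 465.566 − 178.92 = 286.646.
Reliability = 286.646 / 499.77 = 0.574.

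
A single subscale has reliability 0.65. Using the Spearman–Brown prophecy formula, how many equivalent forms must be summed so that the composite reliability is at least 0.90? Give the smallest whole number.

k ≥ ρ*(1−ρ₁)/(ρ₁(1−ρ*)) = 0.90·0.35 / (0.65·0.10) = 4.846.
Smallest integer k = 5.

5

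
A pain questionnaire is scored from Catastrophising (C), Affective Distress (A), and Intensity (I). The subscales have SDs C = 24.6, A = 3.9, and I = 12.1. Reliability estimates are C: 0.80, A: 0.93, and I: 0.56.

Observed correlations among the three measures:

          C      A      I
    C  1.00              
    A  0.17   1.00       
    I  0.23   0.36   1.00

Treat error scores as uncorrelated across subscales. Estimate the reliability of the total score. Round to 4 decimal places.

Var(C+A+I) = 24.6² + 3.9² + 12.1² + 2·[24.6·3.9·0.17 + 24.6·12.1·0.23 + 3.9·12.1·0.36] = 766.78 + 203.52 = 970.3.
With uncorrelated errors the cross-covariances are all true-score covariance, so they carry over unchanged; only the diagonal terms shrink to ρᵢσᵢ².
True-score variance = [24.6²·0.80 + 3.9²·0.93 + 12.1²·0.56] + 203.52 = 580.263 + 203.52 = 783.783.
Reliability = 783.783 / 970.3 = 0.8078.

0.8078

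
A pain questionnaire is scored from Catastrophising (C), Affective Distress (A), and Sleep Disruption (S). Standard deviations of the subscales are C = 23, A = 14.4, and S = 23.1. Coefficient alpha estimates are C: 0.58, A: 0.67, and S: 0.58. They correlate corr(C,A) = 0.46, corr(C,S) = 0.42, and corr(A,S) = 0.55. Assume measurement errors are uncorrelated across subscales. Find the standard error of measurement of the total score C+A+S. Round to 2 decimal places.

22.69

Var(total) = 1269.97 + 1116.9 = 2386.87.
True-score variance = 755.245 + 1116.9 = 1872.14, so reliability = 0.7844.
Error variance = 2386.87 − 1872.14 = 514.725; SEM = √514.725 = 22.69.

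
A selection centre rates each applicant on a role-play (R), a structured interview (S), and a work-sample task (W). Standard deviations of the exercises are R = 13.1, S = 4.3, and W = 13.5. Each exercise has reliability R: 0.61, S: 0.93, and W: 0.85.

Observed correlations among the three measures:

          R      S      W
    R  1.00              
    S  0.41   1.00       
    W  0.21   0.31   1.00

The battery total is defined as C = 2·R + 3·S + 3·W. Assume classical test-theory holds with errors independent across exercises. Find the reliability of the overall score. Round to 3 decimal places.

Var(C) = 2²·13.1² + 3²·4.3² + 3²·13.5² + 2·[6·13.1·4.3·0.41 + 6·13.1·13.5·0.21 + 9·4.3·13.5·0.31] = 2493.1 + 1046.72 = 3539.82.
Under uncorrelated errors the observed covariances equal the true-score covariances, so only the own-variance terms attenuate.
True-score variance = [2²·13.1²·0.61 + 3²·4.3²·0.93 + 3²·13.5²·0.85] + 1046.72 = 1967.7 + 1046.72 = 3014.43.
Reliability = 3014.43 / 3539.82 = 0.852.

0.852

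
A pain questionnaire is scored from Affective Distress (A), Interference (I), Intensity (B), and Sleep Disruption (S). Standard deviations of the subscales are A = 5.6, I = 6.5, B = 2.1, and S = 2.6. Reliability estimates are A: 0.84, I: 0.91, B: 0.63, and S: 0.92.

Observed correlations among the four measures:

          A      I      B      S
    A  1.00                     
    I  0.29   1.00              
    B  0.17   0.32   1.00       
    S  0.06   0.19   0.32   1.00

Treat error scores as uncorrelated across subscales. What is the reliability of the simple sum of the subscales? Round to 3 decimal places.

Var(A+I+B+S) = 5.6² + 6.5² + 2.1² + 2.6² + 2·[5.6·6.5·0.29 + 5.6·2.1·0.17 + 5.6·2.6·0.06 + 6.5·2.1·0.32 + 6.5·2.6·0.19 + 2.1·2.6·0.32] = 84.78 + 45.51 = 130.29.
Under uncorrelated errors the observed covariances equal the true-score covariances, so only the own-variance terms attenuate.
True-score variance = [5.6²·0.84 + 6.5²·0.91 + 2.1²·0.63 + 2.6²·0.92] + 45.51 = 73.7874 + 45.51 = 119.297.
Reliability = 119.297 / 130.29 = 0.916.

0.916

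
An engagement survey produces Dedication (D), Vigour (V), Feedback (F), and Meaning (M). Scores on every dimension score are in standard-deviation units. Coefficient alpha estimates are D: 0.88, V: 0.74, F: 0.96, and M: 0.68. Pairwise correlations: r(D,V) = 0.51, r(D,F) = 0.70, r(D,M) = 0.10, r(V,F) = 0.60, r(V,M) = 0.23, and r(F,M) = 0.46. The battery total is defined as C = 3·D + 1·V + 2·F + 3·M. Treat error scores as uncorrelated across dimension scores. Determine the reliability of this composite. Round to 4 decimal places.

0.9039

Var(C) = 3² + 1 + 2² + 3² + 2·[3·0.51 + 6·0.70 + 9·0.10 + 2·0.60 + 3·0.23 + 6·0.46] = 23 + 22.56 = 45.56.
Because errors are independent across components, Cov(Tᵢ,Tⱼ) = Cov(Xᵢ,Xⱼ); the off-diagonal part of the true-score variance is the same as above.
True-score variance = [3²·0.88 + 0.74 + 2²·0.96 + 3²·0.68] + 22.56 = 18.62 + 22.56 = 41.18.
Reliability = 41.18 / 45.56 = 0.9039.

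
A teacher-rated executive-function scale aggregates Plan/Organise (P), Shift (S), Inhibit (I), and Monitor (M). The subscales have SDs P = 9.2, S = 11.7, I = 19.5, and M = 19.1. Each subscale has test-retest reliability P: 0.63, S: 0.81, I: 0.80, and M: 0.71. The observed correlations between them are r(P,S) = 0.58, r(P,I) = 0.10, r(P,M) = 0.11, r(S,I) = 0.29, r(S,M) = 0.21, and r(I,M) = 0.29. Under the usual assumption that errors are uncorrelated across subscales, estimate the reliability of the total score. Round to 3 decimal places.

0.851

Var(P+S+I+M) = 9.2² + 11.7² + 19.5² + 19.1² + 2·[9.2·11.7·0.58 + 9.2·19.5·0.10 + 9.2·19.1·0.11 + 11.7·19.5·0.29 + 11.7·19.1·0.21 + 19.5·19.1·0.29] = 966.59 + 641.606 = 1608.2.
Because errors are independent across components, Cov(Tᵢ,Tⱼ) = Cov(Xᵢ,Xⱼ); the off-diagonal part of the true-score variance is the same as above.
True-score variance = [9.2²·0.63 + 11.7²·0.81 + 19.5²·0.80 + 19.1²·0.71] + 641.606 = 727.419 + 641.606 = 1369.03.
Reliability = 1369.03 / 1608.2 = 0.851.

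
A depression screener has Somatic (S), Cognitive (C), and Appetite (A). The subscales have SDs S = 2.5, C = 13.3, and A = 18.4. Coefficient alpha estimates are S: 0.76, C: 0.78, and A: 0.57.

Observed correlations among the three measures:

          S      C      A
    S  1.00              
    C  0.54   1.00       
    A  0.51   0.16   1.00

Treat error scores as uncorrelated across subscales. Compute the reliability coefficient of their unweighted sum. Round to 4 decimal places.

Var(S+C+A) = 2.5² + 13.3² + 18.4² + 2·[2.5·13.3·0.54 + 2.5·18.4·0.51 + 13.3·18.4·0.16] = 521.7 + 161.14 = 682.84.
Because errors are independent across components, Cov(Tᵢ,Tⱼ) = Cov(Xᵢ,Xⱼ); the off-diagonal part of the true-score variance is the same as above.
True-score variance = [2.5²·0.76 + 13.3²·0.78 + 18.4²·0.57] + 161.14 = 335.703 + 161.14 = 496.844.
Reliability = 496.844 / 682.84 = 0.7276.

0.7276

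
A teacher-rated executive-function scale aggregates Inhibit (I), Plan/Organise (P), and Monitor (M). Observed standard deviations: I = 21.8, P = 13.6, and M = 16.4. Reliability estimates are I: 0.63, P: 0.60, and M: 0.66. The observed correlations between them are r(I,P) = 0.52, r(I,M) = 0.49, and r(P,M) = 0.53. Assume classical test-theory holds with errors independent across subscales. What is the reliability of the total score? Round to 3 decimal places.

Var(I+P+M) = 21.8² + 13.6² + 16.4² + 2·[21.8·13.6·0.52 + 21.8·16.4·0.49 + 13.6·16.4·0.53] = 929.16 + 895.131 = 1824.29.
Because errors are independent across components, Cov(Tᵢ,Tⱼ) = Cov(Xᵢ,Xⱼ); the off-diagonal part of the true-score variance is the same as above.
True-score variance = [21.8²·0.63 + 13.6²·0.60 + 16.4²·0.66] + 895.131 = 587.891 + 895.131 = 1483.02.
Reliability = 1483.02 / 1824.29 = 0.813.

0.813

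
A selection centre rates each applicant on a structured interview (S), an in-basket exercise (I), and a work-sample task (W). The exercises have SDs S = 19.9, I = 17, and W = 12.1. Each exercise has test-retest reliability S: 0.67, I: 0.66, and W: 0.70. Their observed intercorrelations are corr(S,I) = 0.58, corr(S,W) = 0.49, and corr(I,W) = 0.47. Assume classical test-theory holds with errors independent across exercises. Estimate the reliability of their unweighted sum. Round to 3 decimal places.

0.835

Var(S+I+W) = 19.9² + 17² + 12.1² + 2·[19.9·17·0.58 + 19.9·12.1·0.49 + 17·12.1·0.47] = 831.42 + 821.76 = 1653.18.
With uncorrelated errors the cross-covariances are all true-score covariance, so they carry over unchanged; only the diagonal terms shrink to ρᵢσᵢ².
True-score variance = [19.9²·0.67 + 17²·0.66 + 12.1²·0.70] + 821.76 = 558.554 + 821.76 = 1380.31.
Reliability = 1380.31 / 1653.18 = 0.835.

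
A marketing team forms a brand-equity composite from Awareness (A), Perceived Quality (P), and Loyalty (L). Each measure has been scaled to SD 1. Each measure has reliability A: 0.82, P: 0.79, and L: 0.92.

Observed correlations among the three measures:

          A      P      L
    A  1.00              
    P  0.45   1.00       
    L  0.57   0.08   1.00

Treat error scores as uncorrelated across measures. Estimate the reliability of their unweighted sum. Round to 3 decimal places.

0.910

Var(A+P+L) = 3 + 2·[0.45 + 0.57 + 0.08] = 3 + 2.2 = 5.2.
Under uncorrelated errors the observed covariances equal the true-score covariances, so only the own-variance terms attenuate.
True-score variance = [0.82 + 0.79 + 0.92] + 2.2 = 2.53 + 2.2 = 4.73.
Reliability = 4.73 / 5.2 = 0.910.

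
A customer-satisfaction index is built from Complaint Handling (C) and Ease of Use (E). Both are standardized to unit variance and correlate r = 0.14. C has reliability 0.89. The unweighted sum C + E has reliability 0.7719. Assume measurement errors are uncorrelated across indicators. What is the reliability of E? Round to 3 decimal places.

Var(C+E) = 2 + 2·0.14 = 2.280.
True-score variance = ρ_C + ρ_E + 2·0.14, so 0.7719 = (0.89 + ρ_E + 0.28) / 2.280.
ρ_E = 0.7719·2.280 − 0.89 − 0.28 = 0.590.

0.590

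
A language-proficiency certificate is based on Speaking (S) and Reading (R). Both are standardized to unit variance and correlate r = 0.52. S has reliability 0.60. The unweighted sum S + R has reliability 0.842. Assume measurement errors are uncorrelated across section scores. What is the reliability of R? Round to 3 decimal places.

Var(S+R) = 2 + 2·0.52 = 3.040.
True-score variance = ρ_S + ρ_R + 2·0.52, so 0.842 = (0.60 + ρ_R + 1.04) / 3.040.
ρ_R = 0.842·3.040 − 0.60 − 1.04 = 0.920.

0.920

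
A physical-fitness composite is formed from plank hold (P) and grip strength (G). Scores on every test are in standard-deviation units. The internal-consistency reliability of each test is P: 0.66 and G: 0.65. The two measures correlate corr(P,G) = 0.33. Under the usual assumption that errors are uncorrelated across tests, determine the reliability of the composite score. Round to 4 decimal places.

Var(P+G) = 2 + 2·[0.33] = 2 + 0.66 = 2.66.
Because errors are independent across components, Cov(Tᵢ,Tⱼ) = Cov(Xᵢ,Xⱼ); the off-diagonal part of the true-score variance is the same as above.
True-score variance = [0.66 + 0.65] + 0.66 = 1.31 + 0.66 = 1.97.
Reliability = 1.97 / 2.66 = 0.7406.

0.7406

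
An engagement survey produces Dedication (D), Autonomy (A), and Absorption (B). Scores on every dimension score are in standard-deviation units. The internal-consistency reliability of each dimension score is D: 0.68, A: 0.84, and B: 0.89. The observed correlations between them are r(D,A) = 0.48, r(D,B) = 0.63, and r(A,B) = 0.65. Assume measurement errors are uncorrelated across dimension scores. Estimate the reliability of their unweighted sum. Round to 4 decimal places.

0.9095

Var(D+A+B) = 3 + 2·[0.48 + 0.63 + 0.65] = 3 + 3.52 = 6.52.
With uncorrelated errors the cross-covariances are all true-score covariance, so they carry over unchanged; only the diagonal terms shrink to ρᵢσᵢ².
True-score variance = [0.68 + 0.84 + 0.89] + 3.52 = 2.41 + 3.52 = 5.93.
Reliability = 5.93 / 6.52 = 0.9095.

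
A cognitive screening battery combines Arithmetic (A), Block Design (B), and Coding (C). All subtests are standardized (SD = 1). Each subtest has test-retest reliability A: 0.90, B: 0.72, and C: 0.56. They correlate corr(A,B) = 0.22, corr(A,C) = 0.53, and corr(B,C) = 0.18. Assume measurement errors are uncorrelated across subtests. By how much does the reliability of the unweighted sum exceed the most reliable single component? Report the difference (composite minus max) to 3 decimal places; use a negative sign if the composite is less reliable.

Var(sum) = 3 + 1.86 = 4.86; true-score variance = 2.18 + 1.86 = 4.04; composite reliability = 0.8313.
Max component reliability = 0.9000.
Difference = 0.8313 − 0.9000 = -0.069.

-0.069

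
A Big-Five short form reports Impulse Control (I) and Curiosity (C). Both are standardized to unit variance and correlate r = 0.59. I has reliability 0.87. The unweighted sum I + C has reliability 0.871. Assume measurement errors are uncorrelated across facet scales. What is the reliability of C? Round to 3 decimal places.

0.720

Var(I+C) = 2 + 2·0.59 = 3.180.
True-score variance = ρ_I + ρ_C + 2·0.59, so 0.871 = (0.87 + ρ_C + 1.18) / 3.180.
ρ_C = 0.871·3.180 − 0.87 − 1.18 = 0.720.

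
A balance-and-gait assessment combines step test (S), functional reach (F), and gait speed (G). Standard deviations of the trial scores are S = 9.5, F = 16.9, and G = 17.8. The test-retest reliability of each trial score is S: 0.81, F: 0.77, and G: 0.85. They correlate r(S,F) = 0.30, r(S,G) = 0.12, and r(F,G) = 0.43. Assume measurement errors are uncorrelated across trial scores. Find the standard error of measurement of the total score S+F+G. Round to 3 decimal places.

Var(total) = 692.7 + 395.619 = 1088.32.
True-score variance = 562.336 + 395.619 = 957.955, so reliability = 0.8802.
Error variance = 1088.32 − 957.955 = 130.364; SEM = √130.364 = 11.418.

11.418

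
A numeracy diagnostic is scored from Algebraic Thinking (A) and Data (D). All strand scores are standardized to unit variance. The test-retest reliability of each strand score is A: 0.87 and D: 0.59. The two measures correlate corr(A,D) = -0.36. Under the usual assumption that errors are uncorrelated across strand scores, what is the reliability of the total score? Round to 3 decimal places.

Var(A+D) = 2 + 2·[(-0.36)] = 2 − 0.72 = 1.28.
With uncorrelated errors the cross-covariances are all true-score covariance, so they carry over unchanged; only the diagonal terms shrink to ρᵢσᵢ².
True-score variance = [0.87 + 0.59] − 0.72 = 1.46 − 0.72 = 0.74.
Reliability = 0.74 / 1.28 = 0.578.

0.578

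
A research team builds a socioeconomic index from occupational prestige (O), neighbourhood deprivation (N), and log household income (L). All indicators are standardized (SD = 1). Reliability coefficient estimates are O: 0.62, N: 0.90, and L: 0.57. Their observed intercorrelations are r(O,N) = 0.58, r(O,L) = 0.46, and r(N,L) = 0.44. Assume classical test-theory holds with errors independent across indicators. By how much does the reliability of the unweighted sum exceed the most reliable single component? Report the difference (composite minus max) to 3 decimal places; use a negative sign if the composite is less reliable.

Var(sum) = 3 + 2.96 = 5.96; true-score variance = 2.09 + 2.96 = 5.05; composite reliability = 0.8473.
Max component reliability = 0.9000.
Difference = 0.8473 − 0.9000 = -0.053.

-0.053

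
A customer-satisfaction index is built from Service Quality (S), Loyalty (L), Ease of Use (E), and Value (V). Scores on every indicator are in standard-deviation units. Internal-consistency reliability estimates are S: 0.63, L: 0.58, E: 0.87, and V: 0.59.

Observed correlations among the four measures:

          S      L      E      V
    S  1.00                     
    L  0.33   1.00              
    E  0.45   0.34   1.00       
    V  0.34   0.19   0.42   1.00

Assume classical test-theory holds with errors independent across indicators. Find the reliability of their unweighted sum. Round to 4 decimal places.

Var(S+L+E+V) = 4 + 2·[0.33 + 0.45 + 0.34 + 0.34 + 0.19 + 0.42] = 4 + 4.14 = 8.14.
With uncorrelated errors the cross-covariances are all true-score covariance, so they carry over unchanged; only the diagonal terms shrink to ρᵢσᵢ².
True-score variance = [0.63 + 0.58 + 0.87 + 0.59] + 4.14 = 2.67 + 4.14 = 6.81.
Reliability = 6.81 / 8.14 = 0.8366.

0.8366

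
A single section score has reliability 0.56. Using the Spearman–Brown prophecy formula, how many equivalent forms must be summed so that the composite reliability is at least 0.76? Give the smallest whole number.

k ≥ ρ*(1−ρ₁)/(ρ₁(1−ρ*)) = 0.76·0.44 / (0.56·0.24) = 2.488.
Smallest integer k = 3.

3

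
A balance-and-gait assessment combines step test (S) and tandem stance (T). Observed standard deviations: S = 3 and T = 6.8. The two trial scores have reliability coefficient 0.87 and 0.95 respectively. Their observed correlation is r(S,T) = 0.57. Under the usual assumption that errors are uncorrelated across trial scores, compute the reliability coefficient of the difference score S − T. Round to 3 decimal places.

Var(S−T) = 3² + 6.8² − 2·3·6.8·0.57 = 55.24 − 23.256 = 31.984.
With uncorrelated errors the cross-covariances are all true-score covariance, so they carry over unchanged; only the diagonal terms shrink to ρᵢσᵢ².
True-score variance = [3²·0.87 + 6.8²·0.95] − 23.256 = 51.758 − 23.256 = 28.502.
Reliability = 28.502 / 31.984 = 0.891.

0.891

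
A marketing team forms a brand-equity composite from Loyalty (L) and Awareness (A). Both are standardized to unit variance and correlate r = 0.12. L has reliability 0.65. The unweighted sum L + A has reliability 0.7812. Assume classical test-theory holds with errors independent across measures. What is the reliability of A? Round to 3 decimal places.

0.860

Var(L+A) = 2 + 2·0.12 = 2.240.
True-score variance = ρ_L + ρ_A + 2·0.12, so 0.7812 = (0.65 + ρ_A + 0.24) / 2.240.
ρ_A = 0.7812·2.240 − 0.65 − 0.24 = 0.860.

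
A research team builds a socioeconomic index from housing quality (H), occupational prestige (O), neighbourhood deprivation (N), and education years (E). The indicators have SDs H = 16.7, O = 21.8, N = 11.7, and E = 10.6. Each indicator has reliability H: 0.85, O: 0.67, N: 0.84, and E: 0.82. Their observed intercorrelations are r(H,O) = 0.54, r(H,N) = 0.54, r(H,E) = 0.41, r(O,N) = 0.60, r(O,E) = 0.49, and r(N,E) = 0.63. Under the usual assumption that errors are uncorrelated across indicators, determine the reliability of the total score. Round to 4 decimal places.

0.9014

Var(H+O+N+E) = 16.7² + 21.8² + 11.7² + 10.6² + 2·[16.7·21.8·0.54 + 16.7·11.7·0.54 + 16.7·10.6·0.41 + 21.8·11.7·0.60 + 21.8·10.6·0.49 + 11.7·10.6·0.63] = 1003.38 + 1438.16 = 2441.54.
Under uncorrelated errors the observed covariances equal the true-score covariances, so only the own-variance terms attenuate.
True-score variance = [16.7²·0.85 + 21.8²·0.67 + 11.7²·0.84 + 10.6²·0.82] + 1438.16 = 762.59 + 1438.16 = 2200.75.
Reliability = 2200.75 / 2441.54 = 0.9014.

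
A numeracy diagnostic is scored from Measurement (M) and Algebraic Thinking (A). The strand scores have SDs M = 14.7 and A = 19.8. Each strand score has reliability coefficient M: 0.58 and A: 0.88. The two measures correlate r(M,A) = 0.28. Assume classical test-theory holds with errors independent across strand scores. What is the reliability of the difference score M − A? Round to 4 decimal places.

Var(M−A) = 14.7² + 19.8² − 2·14.7·19.8·0.28 = 608.13 − 162.994 = 445.136.
With uncorrelated errors the cross-covariances are all true-score covariance, so they carry over unchanged; only the diagonal terms shrink to ρᵢσᵢ².
True-score variance = [14.7²·0.58 + 19.8²·0.88] − 162.994 = 470.327 − 162.994 = 307.334.
Reliability = 307.334 / 445.136 = 0.6904.

0.6904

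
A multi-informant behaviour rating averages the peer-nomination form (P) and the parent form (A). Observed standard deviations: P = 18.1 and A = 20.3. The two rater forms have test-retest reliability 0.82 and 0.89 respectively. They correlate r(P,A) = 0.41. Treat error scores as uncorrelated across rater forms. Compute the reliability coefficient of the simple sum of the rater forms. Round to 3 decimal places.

Var(P+A) = 18.1² + 20.3² + 2·[18.1·20.3·0.41] = 739.7 + 301.293 = 1040.99.
Because errors are independent across components, Cov(Tᵢ,Tⱼ) = Cov(Xᵢ,Xⱼ); the off-diagonal part of the true-score variance is the same as above.
True-score variance = [18.1²·0.82 + 20.3²·0.89] + 301.293 = 635.4 + 301.293 = 936.693.
Reliability = 936.693 / 1040.99 = 0.900.

0.900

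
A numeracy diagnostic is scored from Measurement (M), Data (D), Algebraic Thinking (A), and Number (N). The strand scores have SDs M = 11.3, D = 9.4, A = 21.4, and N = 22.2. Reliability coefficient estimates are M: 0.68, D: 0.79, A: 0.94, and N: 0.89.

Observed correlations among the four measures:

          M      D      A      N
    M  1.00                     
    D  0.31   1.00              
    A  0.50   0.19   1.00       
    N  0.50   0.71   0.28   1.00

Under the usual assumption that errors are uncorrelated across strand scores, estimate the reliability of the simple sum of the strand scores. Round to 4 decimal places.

0.9403

Var(M+D+A+N) = 11.3² + 9.4² + 21.4² + 22.2² + 2·[11.3·9.4·0.31 + 11.3·21.4·0.50 + 11.3·22.2·0.50 + 9.4·21.4·0.19 + 9.4·22.2·0.71 + 21.4·22.2·0.28] = 1166.85 + 1197.35 = 2364.2.
Because errors are independent across components, Cov(Tᵢ,Tⱼ) = Cov(Xᵢ,Xⱼ); the off-diagonal part of the true-score variance is the same as above.
True-score variance = [11.3²·0.68 + 9.4²·0.79 + 21.4²·0.94 + 22.2²·0.89] + 1197.35 = 1025.74 + 1197.35 = 2223.09.
Reliability = 2223.09 / 2364.2 = 0.9403.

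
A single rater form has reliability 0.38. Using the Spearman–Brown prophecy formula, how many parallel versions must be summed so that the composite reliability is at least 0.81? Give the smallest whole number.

7

k ≥ ρ*(1−ρ₁)/(ρ₁(1−ρ*)) = 0.81·0.62 / (0.38·0.19) = 6.956.
Smallest integer k = 7.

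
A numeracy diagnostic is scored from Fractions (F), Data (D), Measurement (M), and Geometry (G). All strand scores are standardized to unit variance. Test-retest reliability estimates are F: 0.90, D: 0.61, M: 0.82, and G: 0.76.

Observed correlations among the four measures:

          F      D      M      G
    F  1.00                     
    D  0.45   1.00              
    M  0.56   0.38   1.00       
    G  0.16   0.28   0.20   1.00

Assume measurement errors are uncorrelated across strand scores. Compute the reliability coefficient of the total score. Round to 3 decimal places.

0.887

Var(F+D+M+G) = 4 + 2·[0.45 + 0.56 + 0.16 + 0.38 + 0.28 + 0.20] = 4 + 4.06 = 8.06.
Because errors are independent across components, Cov(Tᵢ,Tⱼ) = Cov(Xᵢ,Xⱼ); the off-diagonal part of the true-score variance is the same as above.
True-score variance = [0.90 + 0.61 + 0.82 + 0.76] + 4.06 = 3.09 + 4.06 = 7.15.
Reliability = 7.15 / 8.06 = 0.887.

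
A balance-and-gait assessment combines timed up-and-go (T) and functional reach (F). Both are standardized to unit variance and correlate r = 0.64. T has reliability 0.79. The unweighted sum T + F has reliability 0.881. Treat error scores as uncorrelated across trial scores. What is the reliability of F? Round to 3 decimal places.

0.820

Var(T+F) = 2 + 2·0.64 = 3.280.
True-score variance = ρ_T + ρ_F + 2·0.64, so 0.881 = (0.79 + ρ_F + 1.28) / 3.280.
ρ_F = 0.881·3.280 − 0.79 − 1.28 = 0.820.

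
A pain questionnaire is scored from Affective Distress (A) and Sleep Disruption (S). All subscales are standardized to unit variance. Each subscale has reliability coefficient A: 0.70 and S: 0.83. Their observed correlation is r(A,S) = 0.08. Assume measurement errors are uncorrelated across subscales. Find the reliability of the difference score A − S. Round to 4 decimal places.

0.7446

Var(A−S) = 1 + 1 − 2·0.08 = 2 − 0.16 = 1.84.
Because errors are independent across components, Cov(Tᵢ,Tⱼ) = Cov(Xᵢ,Xⱼ); the off-diagonal part of the true-score variance is the same as above.
True-score variance = [0.70 + 0.83] − 0.16 = 1.53 − 0.16 = 1.37.
Reliability = 1.37 / 1.84 = 0.7446.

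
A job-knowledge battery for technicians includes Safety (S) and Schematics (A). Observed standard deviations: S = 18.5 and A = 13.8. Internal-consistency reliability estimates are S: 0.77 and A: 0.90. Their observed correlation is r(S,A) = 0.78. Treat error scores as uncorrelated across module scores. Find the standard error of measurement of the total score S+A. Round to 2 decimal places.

9.89

Var(total) = 532.69 + 398.268 = 930.958.
True-score variance = 434.929 + 398.268 = 833.197, so reliability = 0.8950.
Error variance = 930.958 − 833.197 = 97.7615; SEM = √97.7615 = 9.89.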